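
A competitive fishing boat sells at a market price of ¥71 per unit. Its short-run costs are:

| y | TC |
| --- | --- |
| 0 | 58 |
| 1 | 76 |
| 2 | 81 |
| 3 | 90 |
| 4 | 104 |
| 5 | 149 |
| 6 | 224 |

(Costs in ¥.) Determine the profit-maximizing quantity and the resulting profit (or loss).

Profit at each row (π = 71y − TC): y=0: -58; y=1: -5; y=2: 61; y=3: 123; y=4: 180; y=5: 206; y=6: 202.
Profit is maximized at y = 5. AVC there is 91/5 = ¥18.20 ≤ P, so producing beats shutting down (which would give -¥58).

y = 5; profit = ¥206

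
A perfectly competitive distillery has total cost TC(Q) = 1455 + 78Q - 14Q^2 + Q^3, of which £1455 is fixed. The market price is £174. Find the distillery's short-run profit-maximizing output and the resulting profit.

AVC = 78 - 14Q + Q^2 has its minimum £29 at Q = 7; price £174 clears that bar, so the firm operates.
MC = 78 - 28Q + 3Q^2. Setting P = MC and taking the root on the rising branch gives Q* = 12.
TR = 174·12 = 2088. TC = 1455 + 648 = 2103. Profit = 2088 − 2103 = -£15.
Shutting down would mean losing the fixed cost of £1455, so operating at a loss of £15 is better by £1440.

Profit = -£15 at Q = 12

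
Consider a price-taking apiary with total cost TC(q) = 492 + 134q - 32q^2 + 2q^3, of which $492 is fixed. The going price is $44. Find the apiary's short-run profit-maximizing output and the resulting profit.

Profit = -$168 at q = 9

AVC = 134 - 32q + 2q^2 has its minimum $6 at q = 8; price $44 clears that bar, so the firm operates.
With MC = 134 - 64q + 6q^2, P = MC on the upward-sloping part at q* = 9.
TR = 44·9 = 396. TC = 492 + 72 = 564. Profit = 396 − 564 = -$168.
Shutting down would mean losing the fixed cost of $492, so operating at a loss of $168 is better by $324.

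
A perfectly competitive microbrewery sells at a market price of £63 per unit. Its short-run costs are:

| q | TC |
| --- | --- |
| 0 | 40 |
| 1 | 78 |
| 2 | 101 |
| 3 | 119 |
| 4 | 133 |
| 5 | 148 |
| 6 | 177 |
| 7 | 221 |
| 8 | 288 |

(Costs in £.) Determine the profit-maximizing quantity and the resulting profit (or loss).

q = 7; profit = £220

Profit at each row (π = 63q − TC): q=0: -40; q=1: -15; q=2: 25; q=3: 70; q=4: 119; q=5: 167; q=6: 201; q=7: 220; q=8: 216.
Profit is maximized at q = 7. AVC there is 181/7 = £25.86 ≤ P, so producing beats shutting down (which would give -£40).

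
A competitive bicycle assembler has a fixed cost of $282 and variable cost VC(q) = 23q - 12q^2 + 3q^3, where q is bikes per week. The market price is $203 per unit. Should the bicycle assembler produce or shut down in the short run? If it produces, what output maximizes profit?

From TC, MC = TC'(q) = 23 - 24q + 9q^2 and AVC = VC/q = 23 - 12q + 3q^2.
AVC is minimized where dAVC/dq = -12 + 6q = 0, at q = 2; min AVC = 23 - 12·2 + 3·2^2 = $11.
P = $203 exceeds min AVC = $11, so the firm stays open.
Solving P = MC: -180 - 24q + 9q^2 = 0 ⇒ q = -10/3 or 6. On the upward-sloping branch, q* = 6.
Check: AVC at q = 6 is $59 ≤ P, so revenue covers variable cost.
Profit = P·q − TC = 203·6 − 636 = $582.

Produce at q = 6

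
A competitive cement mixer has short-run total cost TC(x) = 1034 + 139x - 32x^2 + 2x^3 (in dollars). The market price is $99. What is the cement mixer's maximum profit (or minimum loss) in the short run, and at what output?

Profit = -$234 at x = 10

AVC = 139 - 32x + 2x^2; min AVC = $11 at x = 8. Since P = $99 ≥ min AVC, the firm produces.
MC = 139 - 64x + 6x^2. Setting P = MC and taking the root on the rising branch gives x* = 10.
TR = 99·10 = 990. TC = 1034 + 190 = 1224. Profit = 990 − 1224 = -$234.
By producing, the firm covers all variable cost plus $800 of fixed cost; shutting down would lose the full $1034.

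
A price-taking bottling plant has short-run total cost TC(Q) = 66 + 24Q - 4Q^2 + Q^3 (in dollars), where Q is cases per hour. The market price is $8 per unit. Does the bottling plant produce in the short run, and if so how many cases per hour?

Shut down

Strip out fixed cost: VC = 24Q - 4Q^2 + Q^3. Then AVC = 24 - 4Q + Q^2 and MC = 24 - 8Q + 3Q^2.
AVC hits its minimum where MC = AVC, at Q = 2, giving min AVC = 24 - 4·2 + 2^2 = $20.
With P < min AVC ($8 < $20), every unit sold adds to the loss.
Best response: produce nothing and absorb the $66 fixed cost.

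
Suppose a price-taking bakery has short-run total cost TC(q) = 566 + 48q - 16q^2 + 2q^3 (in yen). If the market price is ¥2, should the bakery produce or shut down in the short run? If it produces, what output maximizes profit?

Shut down

Variable cost is VC = 48q - 16q^2 + 2q^3, so AVC = VC/q = 48 - 16q + 2q^2 and MC = dTC/dq = 48 - 32q + 6q^2.
AVC is minimized where dAVC/dq = -16 + 4q = 0, at q = 4; min AVC = 48 - 16·4 + 2·4^2 = ¥16.
Since P = ¥2 < min AVC = ¥16, price fails to cover variable cost at any output.
Shutting down limits the loss to fixed cost, ¥566.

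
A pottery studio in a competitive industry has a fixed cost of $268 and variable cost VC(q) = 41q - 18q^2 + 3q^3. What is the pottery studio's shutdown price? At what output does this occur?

$14 per unit, at q = 3

The shutdown price is the minimum of AVC. VC = 41q - 18q^2 + 3q^3, so AVC = 41 - 18q + 3q^2.
dAVC/dq = -18 + 6q = 0 gives q = 3. min AVC = 41 - 18·3 + 3·3^2 = 14.
For P < $14 the firm produces nothing.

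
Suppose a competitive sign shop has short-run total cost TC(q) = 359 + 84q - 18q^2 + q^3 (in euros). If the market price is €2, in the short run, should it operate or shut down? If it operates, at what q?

Shut down

Strip out fixed cost: VC = 84q - 18q^2 + q^3. Then AVC = 84 - 18q + q^2 and MC = 84 - 36q + 3q^2.
The AVC parabola has its vertex at q = 18/2 = 9, where AVC = 84 - 18·9 + 9^2 = €3.
Since P = €2 < min AVC = €3, price fails to cover variable cost at any output.
The firm minimizes its loss by shutting down and losing only its fixed cost of €359.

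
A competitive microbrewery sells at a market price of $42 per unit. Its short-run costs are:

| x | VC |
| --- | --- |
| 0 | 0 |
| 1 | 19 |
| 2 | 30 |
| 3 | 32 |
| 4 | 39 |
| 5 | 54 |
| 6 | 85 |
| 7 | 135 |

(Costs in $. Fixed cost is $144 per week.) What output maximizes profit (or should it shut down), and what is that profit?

x = 6; profit = $23

Compute π = P·x − TC at each output: x=0: -144; x=1: -121; x=2: -90; x=3: -50; x=4: -15; x=5: 12; x=6: 23; x=7: 15.
Profit is maximized at x = 6. AVC there is 85/6 = $14.17 ≤ P, so producing beats shutting down (which would give -$144).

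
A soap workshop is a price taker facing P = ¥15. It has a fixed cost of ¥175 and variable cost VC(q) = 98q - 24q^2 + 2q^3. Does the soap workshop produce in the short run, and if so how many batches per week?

Variable cost is VC = 98q - 24q^2 + 2q^3, so AVC = VC/q = 98 - 24q + 2q^2 and MC = dTC/dq = 98 - 48q + 6q^2.
The AVC parabola has its vertex at q = 24/4 = 6, where AVC = 98 - 24·6 + 2·6^2 = ¥26.
P = ¥15 lies below min AVC = ¥26; no output level covers variable cost.
Shutting down limits the loss to fixed cost, ¥175.

Shut down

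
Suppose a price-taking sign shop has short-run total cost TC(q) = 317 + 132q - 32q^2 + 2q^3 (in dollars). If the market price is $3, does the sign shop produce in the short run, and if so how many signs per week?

Shut down

From TC, MC = TC'(q) = 132 - 64q + 6q^2 and AVC = VC/q = 132 - 32q + 2q^2.
The AVC parabola has its vertex at q = 32/4 = 8, where AVC = 132 - 32·8 + 2·8^2 = $4.
P = $3 lies below min AVC = $4; no output level covers variable cost.
Shutting down limits the loss to fixed cost, $317.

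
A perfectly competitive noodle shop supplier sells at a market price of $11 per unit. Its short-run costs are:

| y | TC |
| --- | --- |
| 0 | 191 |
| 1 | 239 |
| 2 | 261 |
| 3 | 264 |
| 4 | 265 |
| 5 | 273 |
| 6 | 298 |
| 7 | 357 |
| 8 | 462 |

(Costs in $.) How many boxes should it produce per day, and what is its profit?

Compute π = P·y − TC at each output: y=0: -191; y=1: -228; y=2: -239; y=3: -231; y=4: -221; y=5: -218; y=6: -232; y=7: -280; y=8: -374.
Profit is highest at y = 0. Equivalently, the lowest AVC in the table is 82/5 ≈ $16.40 at y = 5, and P = $11 falls below it — price never covers variable cost, so the firm shuts down and loses only its fixed cost.

y = 0 (shut down); profit = -$191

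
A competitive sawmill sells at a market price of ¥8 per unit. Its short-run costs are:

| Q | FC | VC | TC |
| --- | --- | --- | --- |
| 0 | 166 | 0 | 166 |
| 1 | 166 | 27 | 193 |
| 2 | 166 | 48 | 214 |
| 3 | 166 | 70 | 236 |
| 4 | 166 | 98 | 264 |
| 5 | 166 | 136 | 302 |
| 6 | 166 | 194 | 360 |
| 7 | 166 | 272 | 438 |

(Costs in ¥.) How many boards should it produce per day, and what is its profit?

Q = 0 (shut down); profit = -¥166

Profit at each row (π = 8Q − TC): Q=0: -166; Q=1: -185; Q=2: -198; Q=3: -212; Q=4: -232; Q=5: -262; Q=6: -312; Q=7: -382.
Profit is highest at Q = 0. Equivalently, the lowest AVC in the table is 70/3 ≈ ¥23.33 at Q = 3, and P = ¥8 falls below it — price never covers variable cost, so the firm shuts down and loses only its fixed cost.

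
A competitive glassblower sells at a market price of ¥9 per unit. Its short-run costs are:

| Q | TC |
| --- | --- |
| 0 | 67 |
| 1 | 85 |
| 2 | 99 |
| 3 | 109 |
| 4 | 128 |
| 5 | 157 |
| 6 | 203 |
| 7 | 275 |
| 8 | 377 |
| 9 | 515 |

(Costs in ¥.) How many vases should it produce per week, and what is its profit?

Profit at each row (π = 9Q − TC): Q=0: -67; Q=1: -76; Q=2: -81; Q=3: -82; Q=4: -92; Q=5: -112; Q=6: -149; Q=7: -212; Q=8: -305; Q=9: -434.
Profit is highest at Q = 0. Equivalently, the lowest AVC in the table is 42/3 ≈ ¥14 at Q = 3, and P = ¥9 falls below it — price never covers variable cost, so the firm shuts down and loses only its fixed cost.

Q = 0 (shut down); profit = -¥67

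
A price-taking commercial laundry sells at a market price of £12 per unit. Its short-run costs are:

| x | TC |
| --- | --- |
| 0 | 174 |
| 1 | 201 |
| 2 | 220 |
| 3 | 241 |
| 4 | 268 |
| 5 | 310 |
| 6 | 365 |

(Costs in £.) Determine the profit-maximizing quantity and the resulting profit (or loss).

x = 0 (shut down); profit = -£174

Profit at each row (π = 12x − TC): x=0: -174; x=1: -189; x=2: -196; x=3: -205; x=4: -220; x=5: -250; x=6: -293.
Profit is highest at x = 0. Equivalently, the lowest AVC in the table is 67/3 ≈ £22.33 at x = 3, and P = £12 falls below it — price never covers variable cost, so the firm shuts down and loses only its fixed cost.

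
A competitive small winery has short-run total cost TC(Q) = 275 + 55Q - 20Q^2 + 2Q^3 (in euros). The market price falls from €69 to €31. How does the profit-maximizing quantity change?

Output falls from 7 to 6

MC = 55 - 40Q + 6Q^2; the shutdown threshold is min AVC = €5 (at Q = 5).
With P = €69 above the shutdown price, P = MC gives Q = 7.
At P = €31 ≥ min AVC, set P = MC: Q = 6. The firm stays open but cuts output.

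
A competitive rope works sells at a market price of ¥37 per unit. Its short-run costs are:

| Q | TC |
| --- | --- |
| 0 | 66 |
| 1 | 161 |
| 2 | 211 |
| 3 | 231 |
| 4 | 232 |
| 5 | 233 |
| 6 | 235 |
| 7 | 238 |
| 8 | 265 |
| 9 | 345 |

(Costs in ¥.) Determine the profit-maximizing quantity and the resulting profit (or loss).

Profit at each row (π = 37Q − TC): Q=0: -66; Q=1: -124; Q=2: -137; Q=3: -120; Q=4: -84; Q=5: -48; Q=6: -13; Q=7: 21; Q=8: 31; Q=9: -12.
Profit is maximized at Q = 8. AVC there is 199/8 = ¥24.88 ≤ P, so producing beats shutting down (which would give -¥66).

Q = 8; profit = ¥31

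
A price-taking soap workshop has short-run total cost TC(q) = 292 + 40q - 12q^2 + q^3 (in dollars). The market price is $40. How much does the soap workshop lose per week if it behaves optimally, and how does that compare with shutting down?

Profit = -$36 at q = 8

AVC = 40 - 12q + q^2; min AVC = $4 at q = 6. Since P = $40 ≥ min AVC, the firm produces.
With MC = 40 - 24q + 3q^2, P = MC on the upward-sloping part at q* = 8.
TR = 40·8 = 320. TC = 292 + 64 = 356. Profit = 320 − 356 = -$36.
Shutting down would mean losing the fixed cost of $292, so operating at a loss of $36 is better by $256.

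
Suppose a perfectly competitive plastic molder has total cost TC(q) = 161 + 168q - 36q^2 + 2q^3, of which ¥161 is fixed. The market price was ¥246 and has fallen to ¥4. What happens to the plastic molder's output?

MC = 168 - 72q + 6q^2; the shutdown threshold is min AVC = ¥6 (at q = 9).
At P = ¥246 ≥ min AVC, set P = MC on the rising branch: q = 13.
At P = ¥4 < min AVC = ¥6, price no longer covers variable cost at any output, so the firm shuts down: q = 0.

Output falls from 13 to 0 (the firm shuts down)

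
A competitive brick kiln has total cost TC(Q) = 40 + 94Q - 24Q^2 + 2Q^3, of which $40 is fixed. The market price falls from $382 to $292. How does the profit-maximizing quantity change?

MC = 94 - 48Q + 6Q^2; the shutdown threshold is min AVC = $22 (at Q = 6).
At P = $382 ≥ min AVC, set P = MC on the rising branch: Q = 12.
At P = $292 ≥ min AVC, set P = MC: Q = 11. The firm stays open but cuts output.

Output falls from 12 to 11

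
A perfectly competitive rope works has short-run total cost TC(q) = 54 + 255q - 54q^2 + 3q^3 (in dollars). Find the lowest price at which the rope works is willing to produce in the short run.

$12 per unit

Short-run supply begins at min AVC. From VC = 255q - 54q^2 + 3q^3, AVC = 255 - 54q + 3q^2.
At the minimum of AVC, MC = AVC. MC = 255 - 108q + 9q^2; setting MC = AVC gives 6q^2 - 54q = 0, so q = 9. min AVC = 12.
So the shutdown price is $12.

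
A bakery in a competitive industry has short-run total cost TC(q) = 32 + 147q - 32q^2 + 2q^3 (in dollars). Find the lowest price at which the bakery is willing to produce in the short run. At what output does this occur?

$19 per unit, at q = 8

Short-run supply begins at min AVC. From VC = 147q - 32q^2 + 2q^3, AVC = 147 - 32q + 2q^2.
At the minimum of AVC, MC = AVC. MC = 147 - 64q + 6q^2; setting MC = AVC gives 4q^2 - 32q = 0, so q = 8. min AVC = 19.
So the shutdown price is $19.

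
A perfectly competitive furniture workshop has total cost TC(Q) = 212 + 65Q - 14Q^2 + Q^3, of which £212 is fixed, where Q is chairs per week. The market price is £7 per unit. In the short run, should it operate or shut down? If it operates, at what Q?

Shut down

From TC, MC = TC'(Q) = 65 - 28Q + 3Q^2 and AVC = VC/Q = 65 - 14Q + Q^2.
AVC hits its minimum where MC = AVC, at Q = 7, giving min AVC = 65 - 14·7 + 7^2 = £16.
Since P = £7 < min AVC = £16, price fails to cover variable cost at any output.
The firm minimizes its loss by shutting down and losing only its fixed cost of £212.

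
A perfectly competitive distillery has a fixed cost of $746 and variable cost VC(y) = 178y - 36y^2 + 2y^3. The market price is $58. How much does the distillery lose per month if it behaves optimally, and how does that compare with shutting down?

AVC = 178 - 36y + 2y^2 has its minimum $16 at y = 9; price $58 clears that bar, so the firm operates.
With MC = 178 - 72y + 6y^2, P = MC on the upward-sloping part at y* = 10.
TR = 58·10 = 580. TC = 746 + 180 = 926. Profit = 580 − 926 = -$346.
That loss of $346 beats the $746 the firm would lose by shutting down; producing recovers $400 of fixed cost.

Profit = -$346 at y = 10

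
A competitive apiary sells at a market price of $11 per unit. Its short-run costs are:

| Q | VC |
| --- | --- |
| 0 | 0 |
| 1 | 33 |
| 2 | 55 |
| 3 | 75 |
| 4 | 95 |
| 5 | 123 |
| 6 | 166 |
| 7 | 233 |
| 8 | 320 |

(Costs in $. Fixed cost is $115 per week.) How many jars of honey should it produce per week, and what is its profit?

Compute π = P·Q − TC at each output: Q=0: -115; Q=1: -137; Q=2: -148; Q=3: -157; Q=4: -166; Q=5: -183; Q=6: -215; Q=7: -271; Q=8: -347.
Profit is highest at Q = 0. Equivalently, the lowest AVC in the table is 95/4 ≈ $23.75 at Q = 4, and P = $11 falls below it — price never covers variable cost, so the firm shuts down and loses only its fixed cost.

Q = 0 (shut down); profit = -$115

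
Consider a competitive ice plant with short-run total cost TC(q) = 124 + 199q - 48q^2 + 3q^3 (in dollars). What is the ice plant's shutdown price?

The firm shuts down when price falls below the minimum of average variable cost. AVC = VC/q = 199 - 48q + 3q^2.
At the minimum of AVC, MC = AVC. MC = 199 - 96q + 9q^2; setting MC = AVC gives 6q^2 - 48q = 0, so q = 8. min AVC = 7.
So the shutdown price is $7.

$7 per unit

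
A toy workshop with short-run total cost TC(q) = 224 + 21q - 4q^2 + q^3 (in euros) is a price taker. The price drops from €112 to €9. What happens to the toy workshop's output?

Output falls from 7 to 0 (the firm shuts down)

AVC = 21 - 4q + q^2, minimized at q = 2 where min AVC = €17. MC = 21 - 8q + 3q^2.
With P = €112 above the shutdown price, P = MC gives q = 7.
At P = €9 < min AVC = €17, price no longer covers variable cost at any output, so the firm shuts down: q = 0.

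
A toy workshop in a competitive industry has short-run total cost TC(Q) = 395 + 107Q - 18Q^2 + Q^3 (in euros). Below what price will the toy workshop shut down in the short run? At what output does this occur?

€26 per unit, at Q = 9

The firm shuts down when price falls below the minimum of average variable cost. AVC = VC/Q = 107 - 18Q + Q^2.
dAVC/dQ = -18 + 2Q = 0 gives Q = 9. min AVC = 107 - 18·9 + 9^2 = 26.
So the shutdown price is €26.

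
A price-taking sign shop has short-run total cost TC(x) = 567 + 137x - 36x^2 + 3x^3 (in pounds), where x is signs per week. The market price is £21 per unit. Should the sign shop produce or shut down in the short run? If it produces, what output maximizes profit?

Shut down

Variable cost is VC = 137x - 36x^2 + 3x^3, so AVC = VC/x = 137 - 36x + 3x^2 and MC = dTC/dx = 137 - 72x + 9x^2.
AVC hits its minimum where MC = AVC, at x = 6, giving min AVC = 137 - 36·6 + 3·6^2 = £29.
With P < min AVC (£21 < £29), every unit sold adds to the loss.
Best response: produce nothing and absorb the £567 fixed cost.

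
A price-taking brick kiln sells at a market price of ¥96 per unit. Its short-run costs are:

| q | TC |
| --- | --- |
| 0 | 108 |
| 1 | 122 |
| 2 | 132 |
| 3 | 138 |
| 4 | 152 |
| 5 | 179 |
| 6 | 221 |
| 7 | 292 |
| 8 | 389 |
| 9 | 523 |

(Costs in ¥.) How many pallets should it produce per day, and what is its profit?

q = 7; profit = ¥380

Tabulate TR − TC: q=0: -108; q=1: -26; q=2: 60; q=3: 150; q=4: 232; q=5: 301; q=6: 355; q=7: 380; q=8: 379; q=9: 341.
Profit is maximized at q = 7. AVC there is 184/7 = ¥26.29 ≤ P, so producing beats shutting down (which would give -¥108).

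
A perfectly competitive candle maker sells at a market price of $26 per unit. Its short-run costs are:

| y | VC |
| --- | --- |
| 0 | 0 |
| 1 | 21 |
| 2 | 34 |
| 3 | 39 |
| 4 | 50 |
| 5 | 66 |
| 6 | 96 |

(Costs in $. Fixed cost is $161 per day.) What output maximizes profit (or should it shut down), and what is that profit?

Profit at each row (π = 26y − TC): y=0: -161; y=1: -156; y=2: -143; y=3: -122; y=4: -107; y=5: -97; y=6: -101.
Profit is maximized at y = 5. AVC there is 66/5 = $13.20 ≤ P, so producing beats shutting down (which would give -$161).

y = 5; profit = -$97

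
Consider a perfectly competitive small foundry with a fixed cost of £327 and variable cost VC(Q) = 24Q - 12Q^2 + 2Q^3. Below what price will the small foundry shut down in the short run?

Short-run supply begins at min AVC. From VC = 24Q - 12Q^2 + 2Q^3, AVC = 24 - 12Q + 2Q^2.
At the minimum of AVC, MC = AVC. MC = 24 - 24Q + 6Q^2; setting MC = AVC gives 4Q^2 - 12Q = 0, so Q = 3. min AVC = 6.
So the shutdown price is £6.

£6 per unit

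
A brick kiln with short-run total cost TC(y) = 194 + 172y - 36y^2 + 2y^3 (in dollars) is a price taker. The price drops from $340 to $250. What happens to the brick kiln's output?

Output falls from 14 to 13

AVC = 172 - 36y + 2y^2, minimized at y = 9 where min AVC = $10. MC = 172 - 72y + 6y^2.
At P = $340 ≥ min AVC, set P = MC on the rising branch: y = 14.
At P = $250 ≥ min AVC, set P = MC: y = 13. The firm stays open but cuts output.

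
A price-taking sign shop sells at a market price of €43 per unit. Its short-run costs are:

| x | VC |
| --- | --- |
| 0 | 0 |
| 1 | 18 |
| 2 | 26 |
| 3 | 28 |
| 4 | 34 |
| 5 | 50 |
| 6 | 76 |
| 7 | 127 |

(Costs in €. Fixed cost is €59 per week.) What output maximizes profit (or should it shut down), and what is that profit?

x = 6; profit = €123

Compute π = P·x − TC at each output: x=0: -59; x=1: -34; x=2: 1; x=3: 42; x=4: 79; x=5: 106; x=6: 123; x=7: 115.
Profit is maximized at x = 6. AVC there is 76/6 = €12.67 ≤ P, so producing beats shutting down (which would give -€59).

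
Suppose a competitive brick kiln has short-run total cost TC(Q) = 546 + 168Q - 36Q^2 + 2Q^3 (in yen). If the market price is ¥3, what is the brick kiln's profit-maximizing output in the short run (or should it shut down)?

Variable cost is VC = 168Q - 36Q^2 + 2Q^3, so AVC = VC/Q = 168 - 36Q + 2Q^2 and MC = dTC/dQ = 168 - 72Q + 6Q^2.
AVC hits its minimum where MC = AVC, at Q = 9, giving min AVC = 168 - 36·9 + 2·9^2 = ¥6.
P = ¥3 lies below min AVC = ¥6; no output level covers variable cost.
Best response: produce nothing and absorb the ¥546 fixed cost.

Shut down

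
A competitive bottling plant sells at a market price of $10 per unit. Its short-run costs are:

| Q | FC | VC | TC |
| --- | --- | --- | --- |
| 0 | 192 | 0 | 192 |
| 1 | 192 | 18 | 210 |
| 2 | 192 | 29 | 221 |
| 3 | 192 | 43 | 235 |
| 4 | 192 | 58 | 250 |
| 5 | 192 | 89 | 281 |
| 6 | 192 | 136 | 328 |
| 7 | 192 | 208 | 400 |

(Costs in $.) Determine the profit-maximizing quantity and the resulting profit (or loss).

Q = 0 (shut down); profit = -$192

Compute π = P·Q − TC at each output: Q=0: -192; Q=1: -200; Q=2: -201; Q=3: -205; Q=4: -210; Q=5: -231; Q=6: -268; Q=7: -330.
Profit is highest at Q = 0. Equivalently, the lowest AVC in the table is 43/3 ≈ $14.33 at Q = 3, and P = $10 falls below it — price never covers variable cost, so the firm shuts down and loses only its fixed cost.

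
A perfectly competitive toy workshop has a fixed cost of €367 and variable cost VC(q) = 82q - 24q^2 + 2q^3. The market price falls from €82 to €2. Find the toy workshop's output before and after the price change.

AVC = 82 - 24q + 2q^2, minimized at q = 6 where min AVC = €10. MC = 82 - 48q + 6q^2.
With P = €82 above the shutdown price, P = MC gives q = 8.
At P = €2 < min AVC = €10, price no longer covers variable cost at any output, so the firm shuts down: q = 0.

Output falls from 8 to 0 (the firm shuts down)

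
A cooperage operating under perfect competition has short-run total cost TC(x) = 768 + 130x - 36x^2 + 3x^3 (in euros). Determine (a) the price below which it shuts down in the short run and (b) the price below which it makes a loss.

Shutdown price = €22; break-even price = €130

Shutdown price = min AVC. AVC = 130 - 36x + 3x^2, with vertex at x = 6 and minimum €22.
ATC = 768/x + 130 - 36x + 3x^2. Setting dATC/dx = −768/x^2 − 36 + 6x = 0 gives x = 8 (since 6·8^3 − 36·8^2 = 768).
min ATC = 768/8 + 130 − 36·8 + 3·8^2 = €130. That is the break-even price.
For €22 ≤ P < €130 the firm produces at a loss; below €22 it shuts down.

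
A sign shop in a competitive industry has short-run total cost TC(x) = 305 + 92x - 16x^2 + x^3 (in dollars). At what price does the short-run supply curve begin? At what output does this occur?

Short-run supply begins at min AVC. From VC = 92x - 16x^2 + x^3, AVC = 92 - 16x + x^2.
dAVC/dx = -16 + 2x = 0 gives x = 8. min AVC = 92 - 16·8 + 8^2 = 28.
So the shutdown price is $28.

$28 per unit, at x = 8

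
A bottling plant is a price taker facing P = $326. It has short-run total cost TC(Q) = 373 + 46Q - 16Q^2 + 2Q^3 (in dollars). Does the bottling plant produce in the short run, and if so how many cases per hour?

From TC, MC = TC'(Q) = 46 - 32Q + 6Q^2 and AVC = VC/Q = 46 - 16Q + 2Q^2.
AVC hits its minimum where MC = AVC, at Q = 4, giving min AVC = 46 - 16·4 + 2·4^2 = $14.
P = $326 exceeds min AVC = $14, so the firm stays open.
P = MC gives -280 - 32Q + 6Q^2 = 0, with roots -14/3 and 10. Take the larger (rising MC): Q* = 10.
Check: AVC at Q = 10 is $86 ≤ P, so revenue covers variable cost.
Profit = P·Q − TC = 326·10 − 1233 = $2027.

Produce at Q = 10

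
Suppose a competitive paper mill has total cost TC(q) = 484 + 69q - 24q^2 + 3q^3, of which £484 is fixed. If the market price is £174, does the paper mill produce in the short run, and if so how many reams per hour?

From TC, MC = TC'(q) = 69 - 48q + 9q^2 and AVC = VC/q = 69 - 24q + 3q^2.
AVC is minimized where dAVC/dq = -24 + 6q = 0, at q = 4; min AVC = 69 - 24·4 + 3·4^2 = £21.
Since P = £174 ≥ min AVC = £21, price covers variable cost and the firm should produce.
P = MC gives -105 - 48q + 9q^2 = 0, with roots -5/3 and 7. Take the larger (rising MC): q* = 7.
Check: AVC at q = 7 is £48 ≤ P, so revenue covers variable cost.
Profit = P·q − TC = 174·7 − 820 = £398.

Produce at q = 7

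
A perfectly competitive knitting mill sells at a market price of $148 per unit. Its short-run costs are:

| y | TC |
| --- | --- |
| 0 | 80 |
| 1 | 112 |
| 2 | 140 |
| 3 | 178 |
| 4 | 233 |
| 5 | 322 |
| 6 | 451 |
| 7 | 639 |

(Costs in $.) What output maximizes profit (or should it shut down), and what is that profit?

Profit at each row (π = 148y − TC): y=0: -80; y=1: 36; y=2: 156; y=3: 266; y=4: 359; y=5: 418; y=6: 437; y=7: 397.
Profit is maximized at y = 6. AVC there is 371/6 = $61.83 ≤ P, so producing beats shutting down (which would give -$80).

y = 6; profit = $437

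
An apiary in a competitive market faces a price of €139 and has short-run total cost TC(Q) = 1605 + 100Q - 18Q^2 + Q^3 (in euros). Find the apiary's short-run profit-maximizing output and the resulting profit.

AVC = 100 - 18Q + Q^2; min AVC = €19 at Q = 9. Since P = €139 ≥ min AVC, the firm produces.
MC = 100 - 36Q + 3Q^2. Setting P = MC and taking the root on the rising branch gives Q* = 13.
TR = 139·13 = 1807. TC = 1605 + 455 = 2060. Profit = 1807 − 2060 = -€253.
By producing, the firm covers all variable cost plus €1352 of fixed cost; shutting down would lose the full €1605.

Profit = -€253 at Q = 13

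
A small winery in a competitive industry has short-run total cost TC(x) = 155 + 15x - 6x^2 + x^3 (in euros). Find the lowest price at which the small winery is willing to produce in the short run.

€6 per unit

The shutdown price is the minimum of AVC. VC = 15x - 6x^2 + x^3, so AVC = 15 - 6x + x^2.
At the minimum of AVC, MC = AVC. MC = 15 - 12x + 3x^2; setting MC = AVC gives 2x^2 - 6x = 0, so x = 3. min AVC = 6.
The firm shuts down for any P below €6.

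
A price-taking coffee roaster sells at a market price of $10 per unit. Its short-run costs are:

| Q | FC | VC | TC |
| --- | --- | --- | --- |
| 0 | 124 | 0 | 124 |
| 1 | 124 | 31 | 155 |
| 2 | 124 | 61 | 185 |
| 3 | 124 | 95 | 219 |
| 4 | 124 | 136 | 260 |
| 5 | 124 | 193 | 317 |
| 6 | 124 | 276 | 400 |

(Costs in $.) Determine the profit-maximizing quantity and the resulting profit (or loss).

Profit at each row (π = 10Q − TC): Q=0: -124; Q=1: -145; Q=2: -165; Q=3: -189; Q=4: -220; Q=5: -267; Q=6: -340.
Profit is highest at Q = 0. Equivalently, the lowest AVC in the table is 61/2 ≈ $30.50 at Q = 2, and P = $10 falls below it — price never covers variable cost, so the firm shuts down and loses only its fixed cost.

Q = 0 (shut down); profit = -$124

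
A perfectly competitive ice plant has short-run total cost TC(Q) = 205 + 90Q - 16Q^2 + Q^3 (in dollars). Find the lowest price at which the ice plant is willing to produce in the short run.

$26 per unit

The firm shuts down when price falls below the minimum of average variable cost. AVC = VC/Q = 90 - 16Q + Q^2.
dAVC/dQ = -16 + 2Q = 0 gives Q = 8. min AVC = 90 - 16·8 + 8^2 = 26.
So the shutdown price is $26.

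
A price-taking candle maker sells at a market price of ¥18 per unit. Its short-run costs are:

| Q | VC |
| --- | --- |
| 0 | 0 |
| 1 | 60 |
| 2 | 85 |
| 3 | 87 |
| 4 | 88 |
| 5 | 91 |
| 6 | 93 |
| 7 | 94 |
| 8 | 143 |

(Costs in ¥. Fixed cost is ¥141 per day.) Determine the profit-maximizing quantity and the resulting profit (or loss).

Compute π = P·Q − TC at each output: Q=0: -141; Q=1: -183; Q=2: -190; Q=3: -174; Q=4: -157; Q=5: -142; Q=6: -126; Q=7: -109; Q=8: -140.
Profit is maximized at Q = 7. AVC there is 94/7 = ¥13.43 ≤ P, so producing beats shutting down (which would give -¥141).

Q = 7; profit = -¥109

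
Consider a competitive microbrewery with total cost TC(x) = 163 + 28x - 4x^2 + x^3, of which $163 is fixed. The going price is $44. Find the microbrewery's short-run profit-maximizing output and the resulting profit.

AVC = 28 - 4x + x^2; min AVC = $24 at x = 2. Since P = $44 ≥ min AVC, the firm produces.
With MC = 28 - 8x + 3x^2, P = MC on the upward-sloping part at x* = 4.
TR = 44·4 = 176. TC = 163 + 112 = 275. Profit = 176 − 275 = -$99.
Shutting down would mean losing the fixed cost of $163, so operating at a loss of $99 is better by $64.

Profit = -$99 at x = 4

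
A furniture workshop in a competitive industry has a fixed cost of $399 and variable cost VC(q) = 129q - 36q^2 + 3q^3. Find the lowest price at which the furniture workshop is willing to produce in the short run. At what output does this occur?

$21 per unit, at q = 6

Short-run supply begins at min AVC. From VC = 129q - 36q^2 + 3q^3, AVC = 129 - 36q + 3q^2.
At the minimum of AVC, MC = AVC. MC = 129 - 72q + 9q^2; setting MC = AVC gives 6q^2 - 36q = 0, so q = 6. min AVC = 21.
The firm shuts down for any P below $21.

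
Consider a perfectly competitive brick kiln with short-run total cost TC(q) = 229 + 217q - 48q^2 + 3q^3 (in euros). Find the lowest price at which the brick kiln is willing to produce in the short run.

Short-run supply begins at min AVC. From VC = 217q - 48q^2 + 3q^3, AVC = 217 - 48q + 3q^2.
dAVC/dq = -48 + 6q = 0 gives q = 8. min AVC = 217 - 48·8 + 3·8^2 = 25.
The firm shuts down for any P below €25.

€25 per unit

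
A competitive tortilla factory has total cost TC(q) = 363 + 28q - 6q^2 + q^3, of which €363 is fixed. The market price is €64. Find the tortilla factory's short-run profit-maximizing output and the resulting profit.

Profit = -€147 at q = 6

AVC = 28 - 6q + q^2 has its minimum €19 at q = 3; price €64 clears that bar, so the firm operates.
With MC = 28 - 12q + 3q^2, P = MC on the upward-sloping part at q* = 6.
TR = 64·6 = 384. TC = 363 + 168 = 531. Profit = 384 − 531 = -€147.
Shutting down would mean losing the fixed cost of €363, so operating at a loss of €147 is better by €216.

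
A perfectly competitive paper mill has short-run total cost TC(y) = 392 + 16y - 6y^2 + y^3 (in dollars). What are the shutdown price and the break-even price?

Shutdown price = min AVC. AVC = 16 - 6y + y^2, with vertex at y = 3 and minimum $7.
ATC = 392/y + 16 - 6y + y^2. Setting dATC/dy = −392/y^2 − 6 + 2y = 0 gives y = 7 (since 2·7^3 − 6·7^2 = 392).
min ATC = 392/7 + 16 − 6·7 + 7^2 = $79. That is the break-even price.
For $7 ≤ P < $79 the firm produces at a loss; below $7 it shuts down.

Shutdown price = $7; break-even price = $79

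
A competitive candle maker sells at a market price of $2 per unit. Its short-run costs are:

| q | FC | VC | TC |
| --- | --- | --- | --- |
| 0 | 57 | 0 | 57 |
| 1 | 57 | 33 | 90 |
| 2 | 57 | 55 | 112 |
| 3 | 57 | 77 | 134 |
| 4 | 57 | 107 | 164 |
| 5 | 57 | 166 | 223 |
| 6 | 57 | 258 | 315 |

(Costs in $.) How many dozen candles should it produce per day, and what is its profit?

Tabulate TR − TC: q=0: -57; q=1: -88; q=2: -108; q=3: -128; q=4: -156; q=5: -213; q=6: -303.
Profit is highest at q = 0. Equivalently, the lowest AVC in the table is 77/3 ≈ $25.67 at q = 3, and P = $2 falls below it — price never covers variable cost, so the firm shuts down and loses only its fixed cost.

q = 0 (shut down); profit = -$57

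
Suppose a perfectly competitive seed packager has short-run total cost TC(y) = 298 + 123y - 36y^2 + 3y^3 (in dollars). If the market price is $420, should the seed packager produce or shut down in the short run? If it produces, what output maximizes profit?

Produce at y = 11

Strip out fixed cost: VC = 123y - 36y^2 + 3y^3. Then AVC = 123 - 36y + 3y^2 and MC = 123 - 72y + 9y^2.
AVC hits its minimum where MC = AVC, at y = 6, giving min AVC = 123 - 36·6 + 3·6^2 = $15.
Because $420 ≥ $15, revenue can cover variable cost; the firm operates.
P = MC gives -297 - 72y + 9y^2 = 0, with roots -3 and 11. Take the larger (rising MC): y* = 11.
Check: AVC at y = 11 is $90 ≤ P, so revenue covers variable cost.
Profit = P·y − TC = 420·11 − 1288 = $3332.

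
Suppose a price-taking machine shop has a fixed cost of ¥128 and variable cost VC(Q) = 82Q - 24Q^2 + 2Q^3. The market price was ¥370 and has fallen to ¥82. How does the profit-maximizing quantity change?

AVC = 82 - 24Q + 2Q^2, minimized at Q = 6 where min AVC = ¥10. MC = 82 - 48Q + 6Q^2.
At P = ¥370 ≥ min AVC, set P = MC on the rising branch: Q = 12.
At P = ¥82 ≥ min AVC, set P = MC: Q = 8. The firm stays open but cuts output.

Output falls from 12 to 8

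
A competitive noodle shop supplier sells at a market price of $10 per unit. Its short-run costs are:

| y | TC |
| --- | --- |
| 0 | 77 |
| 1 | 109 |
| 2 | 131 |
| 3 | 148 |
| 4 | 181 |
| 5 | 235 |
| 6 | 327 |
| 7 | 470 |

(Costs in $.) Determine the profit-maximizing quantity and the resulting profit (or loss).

y = 0 (shut down); profit = -$77

Profit at each row (π = 10y − TC): y=0: -77; y=1: -99; y=2: -111; y=3: -118; y=4: -141; y=5: -185; y=6: -267; y=7: -400.
Profit is highest at y = 0. Equivalently, the lowest AVC in the table is 71/3 ≈ $23.67 at y = 3, and P = $10 falls below it — price never covers variable cost, so the firm shuts down and loses only its fixed cost.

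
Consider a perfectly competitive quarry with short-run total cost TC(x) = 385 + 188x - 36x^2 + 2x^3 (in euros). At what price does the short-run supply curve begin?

€26 per unit

The shutdown price is the minimum of AVC. VC = 188x - 36x^2 + 2x^3, so AVC = 188 - 36x + 2x^2.
dAVC/dx = -36 + 4x = 0 gives x = 9. min AVC = 188 - 36·9 + 2·9^2 = 26.
So the shutdown price is €26.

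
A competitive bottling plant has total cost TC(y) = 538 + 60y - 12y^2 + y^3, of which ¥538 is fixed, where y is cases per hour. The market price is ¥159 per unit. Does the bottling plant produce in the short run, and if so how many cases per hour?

Variable cost is VC = 60y - 12y^2 + y^3, so AVC = VC/y = 60 - 12y + y^2 and MC = dTC/dy = 60 - 24y + 3y^2.
AVC hits its minimum where MC = AVC, at y = 6, giving min AVC = 60 - 12·6 + 6^2 = ¥24.
Because ¥159 ≥ ¥24, revenue can cover variable cost; the firm operates.
Solving P = MC: -99 - 24y + 3y^2 = 0 ⇒ y = -3 or 11. On the upward-sloping branch, y* = 11.
Check: AVC at y = 11 is ¥49 ≤ P, so revenue covers variable cost.
Profit = P·y − TC = 159·11 − 1077 = ¥672.

Produce at y = 11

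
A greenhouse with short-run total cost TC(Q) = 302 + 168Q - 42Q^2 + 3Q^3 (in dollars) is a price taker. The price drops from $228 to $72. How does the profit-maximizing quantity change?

Output falls from 10 to 8

AVC = 168 - 42Q + 3Q^2, minimized at Q = 7 where min AVC = $21. MC = 168 - 84Q + 9Q^2.
At P = $228 ≥ min AVC, set P = MC on the rising branch: Q = 10.
At P = $72 ≥ min AVC, set P = MC: Q = 8. The firm stays open but cuts output.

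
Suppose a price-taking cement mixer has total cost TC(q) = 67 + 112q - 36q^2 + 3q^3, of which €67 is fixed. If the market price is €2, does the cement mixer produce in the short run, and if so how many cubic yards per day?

From TC, MC = TC'(q) = 112 - 72q + 9q^2 and AVC = VC/q = 112 - 36q + 3q^2.
The AVC parabola has its vertex at q = 36/6 = 6, where AVC = 112 - 36·6 + 3·6^2 = €4.
P = €2 lies below min AVC = €4; no output level covers variable cost.
Shutting down limits the loss to fixed cost, €67.

Shut down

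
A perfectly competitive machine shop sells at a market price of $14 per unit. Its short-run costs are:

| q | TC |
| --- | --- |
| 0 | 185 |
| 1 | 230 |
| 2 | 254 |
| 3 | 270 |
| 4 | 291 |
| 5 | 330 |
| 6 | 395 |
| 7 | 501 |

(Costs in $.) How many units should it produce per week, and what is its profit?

q = 0 (shut down); profit = -$185

Tabulate TR − TC: q=0: -185; q=1: -216; q=2: -226; q=3: -228; q=4: -235; q=5: -260; q=6: -311; q=7: -403.
Profit is highest at q = 0. Equivalently, the lowest AVC in the table is 106/4 ≈ $26.50 at q = 4, and P = $14 falls below it — price never covers variable cost, so the firm shuts down and loses only its fixed cost.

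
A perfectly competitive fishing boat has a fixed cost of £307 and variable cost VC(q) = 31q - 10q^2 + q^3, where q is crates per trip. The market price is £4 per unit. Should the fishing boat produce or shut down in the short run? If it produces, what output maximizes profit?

Shut down

Variable cost is VC = 31q - 10q^2 + q^3, so AVC = VC/q = 31 - 10q + q^2 and MC = dTC/dq = 31 - 20q + 3q^2.
AVC hits its minimum where MC = AVC, at q = 5, giving min AVC = 31 - 10·5 + 5^2 = £6.
P = £4 lies below min AVC = £6; no output level covers variable cost.
Shutting down limits the loss to fixed cost, £307.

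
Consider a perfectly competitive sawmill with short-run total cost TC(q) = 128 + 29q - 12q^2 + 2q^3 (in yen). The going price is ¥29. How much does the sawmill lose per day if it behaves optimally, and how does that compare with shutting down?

Profit = -¥64 at q = 4

AVC = 29 - 12q + 2q^2 has its minimum ¥11 at q = 3; price ¥29 clears that bar, so the firm operates.
MC = 29 - 24q + 6q^2. Setting P = MC and taking the root on the rising branch gives q* = 4.
TR = 29·4 = 116. TC = 128 + 52 = 180. Profit = 116 − 180 = -¥64.
Shutting down would mean losing the fixed cost of ¥128, so operating at a loss of ¥64 is better by ¥64.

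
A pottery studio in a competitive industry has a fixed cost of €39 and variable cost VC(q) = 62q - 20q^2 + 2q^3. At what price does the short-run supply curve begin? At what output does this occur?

Short-run supply begins at min AVC. From VC = 62q - 20q^2 + 2q^3, AVC = 62 - 20q + 2q^2.
At the minimum of AVC, MC = AVC. MC = 62 - 40q + 6q^2; setting MC = AVC gives 4q^2 - 20q = 0, so q = 5. min AVC = 12.
So the shutdown price is €12.

€12 per unit, at q = 5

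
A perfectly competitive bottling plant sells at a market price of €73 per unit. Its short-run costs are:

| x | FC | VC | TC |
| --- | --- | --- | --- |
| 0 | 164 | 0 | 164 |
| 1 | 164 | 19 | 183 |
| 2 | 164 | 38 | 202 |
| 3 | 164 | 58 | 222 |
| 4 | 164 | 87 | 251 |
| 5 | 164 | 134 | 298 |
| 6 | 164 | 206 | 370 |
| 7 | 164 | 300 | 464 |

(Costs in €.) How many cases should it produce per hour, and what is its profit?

Tabulate TR − TC: x=0: -164; x=1: -110; x=2: -56; x=3: -3; x=4: 41; x=5: 67; x=6: 68; x=7: 47.
Profit is maximized at x = 6. AVC there is 206/6 = €34.33 ≤ P, so producing beats shutting down (which would give -€164).

x = 6; profit = €68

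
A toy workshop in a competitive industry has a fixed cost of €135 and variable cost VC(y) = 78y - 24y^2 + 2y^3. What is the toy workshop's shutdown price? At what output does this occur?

Short-run supply begins at min AVC. From VC = 78y - 24y^2 + 2y^3, AVC = 78 - 24y + 2y^2.
dAVC/dy = -24 + 4y = 0 gives y = 6. min AVC = 78 - 24·6 + 2·6^2 = 6.
The firm shuts down for any P below €6.

€6 per unit, at y = 6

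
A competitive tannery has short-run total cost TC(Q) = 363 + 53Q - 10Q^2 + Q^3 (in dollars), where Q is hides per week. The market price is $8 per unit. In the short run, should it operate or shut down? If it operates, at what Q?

From TC, MC = TC'(Q) = 53 - 20Q + 3Q^2 and AVC = VC/Q = 53 - 10Q + Q^2.
AVC hits its minimum where MC = AVC, at Q = 5, giving min AVC = 53 - 10·5 + 5^2 = $28.
With P < min AVC ($8 < $28), every unit sold adds to the loss.
Best response: produce nothing and absorb the $363 fixed cost.

Shut down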